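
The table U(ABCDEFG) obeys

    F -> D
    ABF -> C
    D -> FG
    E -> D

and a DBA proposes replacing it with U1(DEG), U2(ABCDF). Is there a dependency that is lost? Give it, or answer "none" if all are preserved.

none

F → D lies within U2.
ABF → C lies within U2.
D → FG: restricted closure across fragments reaches FG.
E → D lies within U1.
Every dependency is enforceable on the fragments, so the decomposition is dependency-preserving.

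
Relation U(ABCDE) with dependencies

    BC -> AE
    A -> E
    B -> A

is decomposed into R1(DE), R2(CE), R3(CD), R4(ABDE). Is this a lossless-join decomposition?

No

Chase test. Columns are ABCDE; row i has aⱼ where attribute j ∈ Ri, else bᵢⱼ.
Initial tableau (one row per fragment):
  row 1: b11 b12 b13 a4 a5
  row 2: b21 b22 a3 b24 a5
  row 3: b31 b32 a3 a4 b35
  row 4: a1 a2 b43 a4 a5
No row becomes fully distinguished — the join is lossy.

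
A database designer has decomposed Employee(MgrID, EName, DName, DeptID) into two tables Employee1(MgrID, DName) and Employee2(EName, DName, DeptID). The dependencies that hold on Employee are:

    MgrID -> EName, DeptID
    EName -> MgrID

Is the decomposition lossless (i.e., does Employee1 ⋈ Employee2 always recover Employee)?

No

Common attributes: Employee1 ∩ Employee2 = {DName}.
No dependency enlarges {DName}, so (DName)⁺ = {DName}.
The closure contains neither all of Employee1 = {MgrID, DName} nor all of Employee2 = {EName, DName, DeptID}, so the common attributes are not a superkey of either fragment. The join is lossy.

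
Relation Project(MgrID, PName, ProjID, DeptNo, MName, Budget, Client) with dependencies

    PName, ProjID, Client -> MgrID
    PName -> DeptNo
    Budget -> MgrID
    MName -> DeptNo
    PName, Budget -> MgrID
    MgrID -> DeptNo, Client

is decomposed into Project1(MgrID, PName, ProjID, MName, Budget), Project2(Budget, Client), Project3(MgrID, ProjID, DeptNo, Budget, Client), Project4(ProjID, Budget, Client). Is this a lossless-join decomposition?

Yes

Chase test. Columns are MgrID, PName, ProjID, DeptNo, MName, Budget, Client; row i has aⱼ where attribute j ∈ Projecti, else bᵢⱼ.
Initial tableau (one row per fragment):
  row 1: a1 a2 a3 b14 a5 a6 b17
  row 2: b21 b22 b23 b24 b25 a6 a7
  row 3: a1 b32 a3 a4 b35 a6 a7
  row 4: b41 b42 a3 b44 b45 a6 a7
Rows 1 and 2 agree on Budget; apply Budget→MgrID and equate their MgrID entries.
Rows 1 and 4 agree on Budget; apply Budget→MgrID and equate their MgrID entries.
Rows 1 and 2 agree on MgrID; apply MgrID→DeptNo, Client and equate their DeptNo, Client entries.
Rows 1 and 3 agree on MgrID; apply MgrID→DeptNo, Client and equate their DeptNo, Client entries.
Rows 1 and 4 agree on MgrID; apply MgrID→DeptNo, Client and equate their DeptNo, Client entries.
Row 1 is now all distinguished symbols — the join is lossless.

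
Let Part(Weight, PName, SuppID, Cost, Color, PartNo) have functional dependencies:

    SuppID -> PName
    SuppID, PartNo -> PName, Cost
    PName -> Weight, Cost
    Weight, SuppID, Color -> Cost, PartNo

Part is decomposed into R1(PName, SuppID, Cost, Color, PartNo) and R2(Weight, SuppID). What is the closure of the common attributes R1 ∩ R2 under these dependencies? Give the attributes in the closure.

Weight, PName, SuppID, Cost

R1 ∩ R2 = {SuppID}.
SuppID → PName applies, adding PName
PName → Weight, Cost applies, adding Weight, Cost
Closure: {Weight, PName, SuppID, Cost}.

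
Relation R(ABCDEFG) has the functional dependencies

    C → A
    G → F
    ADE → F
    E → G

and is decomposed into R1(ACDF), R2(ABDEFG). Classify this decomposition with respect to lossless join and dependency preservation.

lossy but dependency-preserving

Lossless test: (ADF)⁺ = {ADF}, which is a superkey of neither fragment — lossy.
Dependency preservation: every FD's attributes lie within a single fragment, so each can be enforced locally — preserved.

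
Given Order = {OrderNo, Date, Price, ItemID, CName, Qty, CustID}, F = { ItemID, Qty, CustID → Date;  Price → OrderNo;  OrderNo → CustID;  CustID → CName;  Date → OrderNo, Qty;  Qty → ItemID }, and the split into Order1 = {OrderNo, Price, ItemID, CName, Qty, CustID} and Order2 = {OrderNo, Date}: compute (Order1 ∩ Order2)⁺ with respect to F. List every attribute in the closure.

OrderNo, CName, CustID

Order1 ∩ Order2 = {OrderNo}.
OrderNo → CustID applies, adding CustID
CustID → CName applies, adding CName
Closure: {OrderNo, CName, CustID}.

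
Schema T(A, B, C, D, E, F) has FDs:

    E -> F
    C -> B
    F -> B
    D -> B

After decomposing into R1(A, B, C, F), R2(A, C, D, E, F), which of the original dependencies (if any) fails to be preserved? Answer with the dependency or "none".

D -> B

Check D → B: no single fragment contains all of {B, D}, and the restricted closure of {D} across the fragments never reaches {B}.
E → F is preserved.
C → B is preserved.
F → B is preserved.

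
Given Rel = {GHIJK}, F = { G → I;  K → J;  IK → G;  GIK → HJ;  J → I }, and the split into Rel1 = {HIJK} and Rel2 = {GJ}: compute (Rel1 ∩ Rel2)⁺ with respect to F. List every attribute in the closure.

Rel1 ∩ Rel2 = {J}.
J → I applies, adding I
Closure: {IJ}.

IJ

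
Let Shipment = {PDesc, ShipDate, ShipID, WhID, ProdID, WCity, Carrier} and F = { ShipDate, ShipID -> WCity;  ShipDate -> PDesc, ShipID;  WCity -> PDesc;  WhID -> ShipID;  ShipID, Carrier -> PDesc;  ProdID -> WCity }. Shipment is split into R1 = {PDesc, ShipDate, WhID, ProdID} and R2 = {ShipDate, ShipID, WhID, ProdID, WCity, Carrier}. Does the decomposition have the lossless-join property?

Yes

Common attributes: R1 ∩ R2 = {ShipDate, WhID, ProdID}.
Closure of {ShipDate, WhID, ProdID}: ShipDate → PDesc, ShipID applies, adding PDesc, ShipID; ProdID → WCity applies, adding WCity. So (ShipDate, WhID, ProdID)⁺ = {PDesc, ShipDate, ShipID, WhID, ProdID, WCity}.
This closure contains every attribute of R1, so R1 ∩ R2 → R1. The join is lossless.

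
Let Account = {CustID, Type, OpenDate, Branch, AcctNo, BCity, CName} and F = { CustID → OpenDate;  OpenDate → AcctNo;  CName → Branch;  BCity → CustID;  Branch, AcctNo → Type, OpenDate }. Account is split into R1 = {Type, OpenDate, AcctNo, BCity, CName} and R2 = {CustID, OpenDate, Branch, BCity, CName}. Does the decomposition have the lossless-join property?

Yes

Common attributes: R1 ∩ R2 = {OpenDate, BCity, CName}.
Closure of {OpenDate, BCity, CName}: OpenDate → AcctNo applies, adding AcctNo; CName → Branch applies, adding Branch; BCity → CustID applies, adding CustID; Branch, AcctNo → Type, OpenDate applies, adding Type. So (OpenDate, BCity, CName)⁺ = {CustID, Type, OpenDate, Branch, AcctNo, BCity, CName}.
This closure contains every attribute of R1, so R1 ∩ R2 → R1. The join is lossless.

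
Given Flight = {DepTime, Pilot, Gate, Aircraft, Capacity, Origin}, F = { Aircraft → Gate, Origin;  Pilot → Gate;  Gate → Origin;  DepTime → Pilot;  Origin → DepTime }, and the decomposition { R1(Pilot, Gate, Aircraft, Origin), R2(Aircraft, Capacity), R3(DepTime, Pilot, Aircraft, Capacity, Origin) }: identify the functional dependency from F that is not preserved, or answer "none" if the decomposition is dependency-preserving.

none

Aircraft → Gate, Origin lies within R1.
Pilot → Gate lies within R1.
Gate → Origin lies within R1.
DepTime → Pilot lies within R3.
Origin → DepTime lies within R3.
Every dependency is enforceable on the fragments, so the decomposition is dependency-preserving.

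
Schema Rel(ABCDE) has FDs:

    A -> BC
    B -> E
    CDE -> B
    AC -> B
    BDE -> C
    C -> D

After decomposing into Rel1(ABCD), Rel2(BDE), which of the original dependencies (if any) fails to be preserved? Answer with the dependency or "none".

Check CDE → B: no single fragment contains all of {BCDE}, and the restricted closure of {CDE} across the fragments never reaches {B}.
A → BC is preserved.
B → E is preserved.
AC → B is preserved.
BDE → C is preserved.
C → D is preserved.

CDE -> B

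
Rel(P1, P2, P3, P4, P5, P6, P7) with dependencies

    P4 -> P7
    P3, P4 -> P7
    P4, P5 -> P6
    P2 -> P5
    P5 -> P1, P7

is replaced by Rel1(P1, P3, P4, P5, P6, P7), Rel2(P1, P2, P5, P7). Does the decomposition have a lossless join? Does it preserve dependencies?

Lossless test: (P1, P5, P7)⁺ = {P1, P5, P7}, which is a superkey of neither fragment — lossy.
Dependency preservation: every FD's attributes lie within a single fragment, so each can be enforced locally — preserved.

lossy but dependency-preserving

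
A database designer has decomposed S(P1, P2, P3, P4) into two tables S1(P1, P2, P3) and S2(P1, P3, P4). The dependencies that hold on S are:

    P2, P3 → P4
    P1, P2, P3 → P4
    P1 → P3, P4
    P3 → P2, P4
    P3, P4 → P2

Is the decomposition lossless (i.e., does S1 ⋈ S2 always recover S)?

Common attributes: S1 ∩ S2 = {P1, P3}.
Closure of {P1, P3}: P1 → P3, P4 applies, adding P4; P3 → P2, P4 applies, adding P2. So (P1, P3)⁺ = {P1, P2, P3, P4}.
This closure contains every attribute of S1, so S1 ∩ S2 → S1. The join is lossless.

Yes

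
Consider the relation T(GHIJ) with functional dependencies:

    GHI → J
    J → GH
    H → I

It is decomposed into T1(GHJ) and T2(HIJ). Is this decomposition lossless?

Common attributes: T1 ∩ T2 = {HJ}.
Closure of {HJ}: J → GH applies, adding G; H → I applies, adding I. So (HJ)⁺ = {GHIJ}.
This closure contains every attribute of T1, so T1 ∩ T2 → T1. The join is lossless.

Yes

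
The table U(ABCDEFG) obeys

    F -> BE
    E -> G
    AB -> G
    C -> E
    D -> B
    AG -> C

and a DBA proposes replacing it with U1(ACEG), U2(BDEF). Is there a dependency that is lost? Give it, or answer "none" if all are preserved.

AB -> G

Check AB → G: no single fragment contains all of {ABG}, and the restricted closure of {AB} across the fragments never reaches {G}.
F → BE is preserved.
E → G is preserved.
C → E is preserved.
D → B is preserved.
AG → C is preserved.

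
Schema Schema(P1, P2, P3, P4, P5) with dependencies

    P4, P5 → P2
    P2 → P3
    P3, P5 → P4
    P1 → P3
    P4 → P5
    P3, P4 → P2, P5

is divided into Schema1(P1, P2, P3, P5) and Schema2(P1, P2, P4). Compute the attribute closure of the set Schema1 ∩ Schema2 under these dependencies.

Schema1 ∩ Schema2 = {P1, P2}.
P2 → P3 applies, adding P3
Closure: {P1, P2, P3}.

P1, P2, P3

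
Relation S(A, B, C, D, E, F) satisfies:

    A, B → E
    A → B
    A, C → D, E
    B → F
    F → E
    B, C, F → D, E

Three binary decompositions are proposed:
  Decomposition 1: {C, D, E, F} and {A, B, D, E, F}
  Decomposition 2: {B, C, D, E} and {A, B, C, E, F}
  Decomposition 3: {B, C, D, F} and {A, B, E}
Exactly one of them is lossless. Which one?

Decomposition 2

Decomposition 1: common = {D, E, F}, closure = {D, E, F} → lossy.
Decomposition 2: common = {B, C, E}, closure = {B, C, D, E, F} → lossless.
Decomposition 3: common = {B}, closure = {B, E, F} → lossy.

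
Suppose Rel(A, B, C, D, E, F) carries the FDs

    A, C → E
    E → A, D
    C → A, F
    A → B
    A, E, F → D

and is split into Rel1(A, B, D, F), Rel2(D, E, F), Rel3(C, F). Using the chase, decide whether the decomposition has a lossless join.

Chase test. Columns are A, B, C, D, E, F; row i has aⱼ where attribute j ∈ Reli, else bᵢⱼ.
Initial tableau (one row per fragment):
  row 1: a1 a2 b13 a4 b15 a6
  row 2: b21 b22 b23 a4 a5 a6
  row 3: b31 b32 a3 b34 b35 a6
No row becomes fully distinguished — the join is lossy.

No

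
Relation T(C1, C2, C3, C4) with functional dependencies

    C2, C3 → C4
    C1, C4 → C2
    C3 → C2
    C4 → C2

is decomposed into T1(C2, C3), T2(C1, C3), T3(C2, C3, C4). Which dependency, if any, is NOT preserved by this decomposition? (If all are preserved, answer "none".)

none

C2, C3 → C4 lies within T3.
C1, C4 → C2: restricted closure across fragments reaches C2.
C3 → C2 lies within T1.
C4 → C2 lies within T3.
Every dependency is enforceable on the fragments, so the decomposition is dependency-preserving.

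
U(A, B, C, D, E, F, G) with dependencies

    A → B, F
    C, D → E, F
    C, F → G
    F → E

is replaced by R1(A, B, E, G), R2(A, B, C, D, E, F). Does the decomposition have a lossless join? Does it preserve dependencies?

lossy and not dependency-preserving

Lossless test: (A, B, E)⁺ = {A, B, E, F}, which is a superkey of neither fragment — lossy.
Dependency preservation: the restricted closure of {C, F} across the fragments never reaches {G}, so C, F → G cannot be enforced without a join — not preserved.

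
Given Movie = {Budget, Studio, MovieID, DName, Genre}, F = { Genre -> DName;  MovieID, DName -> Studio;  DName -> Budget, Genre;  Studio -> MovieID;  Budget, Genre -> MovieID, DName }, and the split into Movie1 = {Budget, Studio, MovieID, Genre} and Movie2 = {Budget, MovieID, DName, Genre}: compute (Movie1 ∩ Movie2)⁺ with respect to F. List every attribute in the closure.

Movie1 ∩ Movie2 = {Budget, MovieID, Genre}.
Genre → DName applies, adding DName
MovieID, DName → Studio applies, adding Studio
Closure: {Budget, Studio, MovieID, DName, Genre}.

Budget, Studio, MovieID, DName, Genre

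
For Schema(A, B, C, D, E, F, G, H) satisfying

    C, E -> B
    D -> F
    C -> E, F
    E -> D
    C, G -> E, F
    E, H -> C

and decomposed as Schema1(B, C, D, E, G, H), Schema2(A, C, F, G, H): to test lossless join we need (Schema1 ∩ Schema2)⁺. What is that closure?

B, C, D, E, F, G, H

Schema1 ∩ Schema2 = {C, G, H}.
C → E, F applies, adding E, F
E → D applies, adding D
C, E → B applies, adding B
Closure: {B, C, D, E, F, G, H}.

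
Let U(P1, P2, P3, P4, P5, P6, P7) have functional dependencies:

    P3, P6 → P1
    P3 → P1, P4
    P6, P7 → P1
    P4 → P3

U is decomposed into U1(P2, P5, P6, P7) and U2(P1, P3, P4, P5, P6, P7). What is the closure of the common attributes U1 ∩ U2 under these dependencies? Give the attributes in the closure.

P1, P5, P6, P7

U1 ∩ U2 = {P5, P6, P7}.
P6, P7 → P1 applies, adding P1
Closure: {P1, P5, P6, P7}.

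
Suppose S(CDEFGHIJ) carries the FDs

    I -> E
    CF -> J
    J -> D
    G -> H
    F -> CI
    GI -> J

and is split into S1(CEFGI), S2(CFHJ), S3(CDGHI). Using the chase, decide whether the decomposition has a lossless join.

Chase test. Columns are CDEFGHIJ; row i has aⱼ where attribute j ∈ Si, else bᵢⱼ.
Initial tableau (one row per fragment):
  row 1: a1 b12 a3 a4 a5 b16 a7 b18
  row 2: a1 b22 b23 a4 b25 a6 b27 a8
  row 3: a1 a2 b33 b34 a5 a6 a7 b38
Rows 1 and 3 agree on I; apply I→E and equate their E entries.
Rows 1 and 2 agree on CF; apply CF→J and equate their J entries.
Rows 1 and 2 agree on J; apply J→D and equate their D entries.
Rows 1 and 3 agree on G; apply G→H and equate their H entries.
Rows 1 and 2 agree on F; apply F→CI and equate their CI entries.
Rows 1 and 3 agree on GI; apply GI→J and equate their J entries.
Rows 1 and 2 agree on I; apply I→E and equate their E entries.
Rows 1 and 3 agree on J; apply J→D and equate their D entries.
Row 1 is now all distinguished symbols — the join is lossless.

Yes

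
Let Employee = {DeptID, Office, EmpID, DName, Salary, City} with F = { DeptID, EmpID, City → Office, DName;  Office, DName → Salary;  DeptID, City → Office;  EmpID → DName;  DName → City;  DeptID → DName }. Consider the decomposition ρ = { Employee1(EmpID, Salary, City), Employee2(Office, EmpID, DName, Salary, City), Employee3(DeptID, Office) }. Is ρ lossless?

No

Chase test. Columns are DeptID, Office, EmpID, DName, Salary, City; row i has aⱼ where attribute j ∈ Employeei, else bᵢⱼ.
Initial tableau (one row per fragment):
  row 1: b11 b12 a3 b14 a5 a6
  row 2: b21 a2 a3 a4 a5 a6
  row 3: a1 a2 b33 b34 b35 b36
Rows 1 and 2 agree on EmpID; apply EmpID→DName and equate their DName entries.
No row becomes fully distinguished — the join is lossy.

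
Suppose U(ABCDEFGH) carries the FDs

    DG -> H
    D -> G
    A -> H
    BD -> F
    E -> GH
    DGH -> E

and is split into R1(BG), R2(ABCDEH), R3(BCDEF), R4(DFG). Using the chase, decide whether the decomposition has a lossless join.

Yes

Chase test. Columns are ABCDEFGH; row i has aⱼ where attribute j ∈ Ri, else bᵢⱼ.
Initial tableau (one row per fragment):
  row 1: b11 a2 b13 b14 b15 b16 a7 b18
  row 2: a1 a2 a3 a4 a5 b26 b27 a8
  row 3: b31 a2 a3 a4 a5 a6 b37 b38
  row 4: b41 b42 b43 a4 b45 a6 a7 b48
Rows 2 and 3 agree on D; apply D→G and equate their G entries.
Rows 2 and 4 agree on D; apply D→G and equate their G entries.
Rows 2 and 3 agree on BD; apply BD→F and equate their F entries.
Rows 2 and 3 agree on E; apply E→GH and equate their GH entries.
Rows 2 and 4 agree on DG; apply DG→H and equate their H entries.
Rows 2 and 4 agree on DGH; apply DGH→E and equate their E entries.
Row 2 is now all distinguished symbols — the join is lossless.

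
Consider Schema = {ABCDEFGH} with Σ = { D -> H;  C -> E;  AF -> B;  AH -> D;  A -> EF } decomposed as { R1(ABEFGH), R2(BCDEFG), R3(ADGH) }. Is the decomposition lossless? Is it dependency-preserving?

Lossless test (chase): Rows 2 and 3 agree on D; apply D→H and equate their H entries. Rows 1 and 3 agree on AH; apply AH→D and equate their D entries. Rows 1 and 3 agree on A; apply A→EF and equate their EF entries. Rows 1 and 3 agree on AF; apply AF→B and equate their B entries. No row becomes fully distinguished — the join is lossy.
Dependency preservation: every FD's attributes lie within a single fragment, so each can be enforced locally — preserved.

lossy but dependency-preserving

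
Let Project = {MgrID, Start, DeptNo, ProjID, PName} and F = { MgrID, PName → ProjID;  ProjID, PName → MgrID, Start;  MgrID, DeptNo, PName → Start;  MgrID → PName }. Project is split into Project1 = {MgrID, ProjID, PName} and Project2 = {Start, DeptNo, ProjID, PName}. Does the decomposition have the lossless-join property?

Yes

Common attributes: Project1 ∩ Project2 = {ProjID, PName}.
Closure of {ProjID, PName}: ProjID, PName → MgrID, Start applies, adding MgrID, Start. So (ProjID, PName)⁺ = {MgrID, Start, ProjID, PName}.
This closure contains every attribute of Project1, so Project1 ∩ Project2 → Project1. The join is lossless.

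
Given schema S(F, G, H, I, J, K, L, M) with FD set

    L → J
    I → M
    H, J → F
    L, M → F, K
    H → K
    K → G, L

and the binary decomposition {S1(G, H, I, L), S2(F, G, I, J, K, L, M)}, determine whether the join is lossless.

Common attributes: S1 ∩ S2 = {G, I, L}.
Closure of {G, I, L}: L → J applies, adding J; I → M applies, adding M; L, M → F, K applies, adding F, K. So (G, I, L)⁺ = {F, G, I, J, K, L, M}.
This closure contains every attribute of S2, so S1 ∩ S2 → S2. The join is lossless.

Yes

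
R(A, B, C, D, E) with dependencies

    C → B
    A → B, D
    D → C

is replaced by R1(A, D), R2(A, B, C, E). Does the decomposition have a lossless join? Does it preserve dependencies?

Lossless test: (A)⁺ = {A, B, C, D}, which contains all of one fragment — lossless.
Dependency preservation: the restricted closure of {D} across the fragments never reaches {C}, so D → C cannot be enforced without a join — not preserved.

lossless but not dependency-preserving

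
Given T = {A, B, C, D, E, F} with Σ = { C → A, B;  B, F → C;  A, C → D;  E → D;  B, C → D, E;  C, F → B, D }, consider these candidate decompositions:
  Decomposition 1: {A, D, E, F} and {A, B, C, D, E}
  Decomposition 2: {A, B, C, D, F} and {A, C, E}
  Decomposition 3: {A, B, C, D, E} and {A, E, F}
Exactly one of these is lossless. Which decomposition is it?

Decomposition 2

Decomposition 1: common = {A, D, E}, closure = {A, D, E} → lossy.
Decomposition 2: common = {A, C}, closure = {A, B, C, D, E} → lossless.
Decomposition 3: common = {A, E}, closure = {A, D, E} → lossy.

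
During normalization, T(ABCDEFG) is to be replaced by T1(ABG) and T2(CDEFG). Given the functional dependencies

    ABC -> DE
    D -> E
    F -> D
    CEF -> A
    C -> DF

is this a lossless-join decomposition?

No

Common attributes: T1 ∩ T2 = {G}.
No dependency enlarges {G}, so (G)⁺ = {G}.
The closure contains neither all of T1 = {ABG} nor all of T2 = {CDEFG}, so the common attributes are not a superkey of either fragment. The join is lossy.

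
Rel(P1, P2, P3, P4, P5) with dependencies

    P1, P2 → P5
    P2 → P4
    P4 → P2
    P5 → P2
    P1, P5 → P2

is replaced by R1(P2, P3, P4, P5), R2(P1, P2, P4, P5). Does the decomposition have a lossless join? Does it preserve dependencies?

Lossless test: (P2, P4, P5)⁺ = {P2, P4, P5}, which is a superkey of neither fragment — lossy.
Dependency preservation: every FD's attributes lie within a single fragment, so each can be enforced locally — preserved.

lossy but dependency-preserving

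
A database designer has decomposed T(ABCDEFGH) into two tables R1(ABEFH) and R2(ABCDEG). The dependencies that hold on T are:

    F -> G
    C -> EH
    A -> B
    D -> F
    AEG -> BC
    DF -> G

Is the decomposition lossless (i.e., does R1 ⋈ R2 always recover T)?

Common attributes: R1 ∩ R2 = {ABE}.
No dependency enlarges {ABE}, so (ABE)⁺ = {ABE}.
The closure contains neither all of R1 = {ABEFH} nor all of R2 = {ABCDEG}, so the common attributes are not a superkey of either fragment. The join is lossy.

No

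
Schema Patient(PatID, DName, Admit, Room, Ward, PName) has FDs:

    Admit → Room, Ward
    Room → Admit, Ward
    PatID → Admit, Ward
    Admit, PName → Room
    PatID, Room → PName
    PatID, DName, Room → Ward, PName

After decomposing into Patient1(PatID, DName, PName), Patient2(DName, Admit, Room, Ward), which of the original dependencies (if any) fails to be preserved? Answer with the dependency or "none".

Check PatID → Admit, Ward: no single fragment contains all of {PatID, Admit, Ward}, and the restricted closure of {PatID} across the fragments never reaches {Admit, Ward}.
Admit → Room, Ward is preserved.
Room → Admit, Ward is preserved.
Admit, PName → Room is preserved.
PatID, Room → PName is preserved.
PatID, DName, Room → Ward, PName is preserved.

PatID → Admit, Ward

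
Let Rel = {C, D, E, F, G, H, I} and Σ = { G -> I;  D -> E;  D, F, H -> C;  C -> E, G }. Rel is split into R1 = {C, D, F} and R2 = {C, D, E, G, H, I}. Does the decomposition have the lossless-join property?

Common attributes: R1 ∩ R2 = {C, D}.
Closure of {C, D}: D → E applies, adding E; C → E, G applies, adding G; G → I applies, adding I. So (C, D)⁺ = {C, D, E, G, I}.
The closure contains neither all of R1 = {C, D, F} nor all of R2 = {C, D, E, G, H, I}, so the common attributes are not a superkey of either fragment. The join is lossy.

No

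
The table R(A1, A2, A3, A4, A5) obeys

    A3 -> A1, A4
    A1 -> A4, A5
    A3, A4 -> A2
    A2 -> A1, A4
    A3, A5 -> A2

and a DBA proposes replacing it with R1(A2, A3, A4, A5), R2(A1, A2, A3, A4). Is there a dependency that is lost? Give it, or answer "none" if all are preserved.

A1 -> A4, A5

Check A1 → A4, A5: no single fragment contains all of {A1, A4, A5}, and the restricted closure of {A1} across the fragments never reaches {A4, A5}.
A3 → A1, A4 is preserved.
A3, A4 → A2 is preserved.
A2 → A1, A4 is preserved.
A3, A5 → A2 is preserved.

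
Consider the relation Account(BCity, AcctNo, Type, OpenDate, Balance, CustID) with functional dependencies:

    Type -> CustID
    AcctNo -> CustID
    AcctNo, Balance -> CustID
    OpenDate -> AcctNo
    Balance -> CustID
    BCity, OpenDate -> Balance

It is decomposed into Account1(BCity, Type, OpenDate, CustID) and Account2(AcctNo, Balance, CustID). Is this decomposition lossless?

Common attributes: Account1 ∩ Account2 = {CustID}.
No dependency enlarges {CustID}, so (CustID)⁺ = {CustID}.
The closure contains neither all of Account1 = {BCity, Type, OpenDate, CustID} nor all of Account2 = {AcctNo, Balance, CustID}, so the common attributes are not a superkey of either fragment. The join is lossy.

No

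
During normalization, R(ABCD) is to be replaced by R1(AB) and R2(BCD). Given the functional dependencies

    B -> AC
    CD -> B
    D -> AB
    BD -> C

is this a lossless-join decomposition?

Yes

Common attributes: R1 ∩ R2 = {B}.
Closure of {B}: B → AC applies, adding AC. So (B)⁺ = {ABC}.
This closure contains every attribute of R1, so R1 ∩ R2 → R1. The join is lossless.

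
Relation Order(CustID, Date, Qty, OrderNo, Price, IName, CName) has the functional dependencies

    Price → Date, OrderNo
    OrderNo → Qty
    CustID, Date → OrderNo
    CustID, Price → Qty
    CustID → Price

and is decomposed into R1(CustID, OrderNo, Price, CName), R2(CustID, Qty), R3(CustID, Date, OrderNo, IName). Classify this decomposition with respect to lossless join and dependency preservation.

lossy and not dependency-preserving

Lossless test (chase): Rows 1 and 3 agree on OrderNo; apply OrderNo→Qty and equate their Qty entries. Rows 1 and 2 agree on CustID; apply CustID→Price and equate their Price entries. Rows 1 and 3 agree on CustID; apply CustID→Price and equate their Price entries. Rows 1 and 2 agree on Price; apply Price→Date, OrderNo and equate their Date, OrderNo entries. Rows 1 and 3 agree on Price; apply Price→Date, OrderNo and equate their Date, OrderNo entries. Rows 1 and 2 agree on OrderNo; apply OrderNo→Qty and equate their Qty entries. No row becomes fully distinguished — the join is lossy.
Dependency preservation: the restricted closure of {Price} across the fragments never reaches {Date, OrderNo}, so Price → Date, OrderNo cannot be enforced without a join — not preserved.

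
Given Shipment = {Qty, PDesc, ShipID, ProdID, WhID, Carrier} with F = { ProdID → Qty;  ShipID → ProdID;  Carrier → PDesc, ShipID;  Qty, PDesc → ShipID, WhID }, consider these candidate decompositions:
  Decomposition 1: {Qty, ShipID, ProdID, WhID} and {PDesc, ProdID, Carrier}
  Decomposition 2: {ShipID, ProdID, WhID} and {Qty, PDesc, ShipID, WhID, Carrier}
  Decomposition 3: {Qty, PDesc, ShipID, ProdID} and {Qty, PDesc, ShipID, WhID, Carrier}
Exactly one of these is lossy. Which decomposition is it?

Decomposition 1

Decomposition 1: common = {ProdID}, closure = {Qty, ProdID} → lossy.
Decomposition 2: common = {ShipID, WhID}, closure = {Qty, ShipID, ProdID, WhID} → lossless.
Decomposition 3: common = {Qty, PDesc, ShipID}, closure = {Qty, PDesc, ShipID, ProdID, WhID} → lossless.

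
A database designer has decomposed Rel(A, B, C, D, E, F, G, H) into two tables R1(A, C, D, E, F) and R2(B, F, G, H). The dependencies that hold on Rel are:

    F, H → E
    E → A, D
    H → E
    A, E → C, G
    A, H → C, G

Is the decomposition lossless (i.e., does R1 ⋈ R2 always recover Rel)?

No

Common attributes: R1 ∩ R2 = {F}.
No dependency enlarges {F}, so (F)⁺ = {F}.
The closure contains neither all of R1 = {A, C, D, E, F} nor all of R2 = {B, F, G, H}, so the common attributes are not a superkey of either fragment. The join is lossy.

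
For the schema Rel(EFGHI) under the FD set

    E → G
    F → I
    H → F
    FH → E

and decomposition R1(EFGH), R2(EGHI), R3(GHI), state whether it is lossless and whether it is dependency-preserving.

Lossless test (chase): Rows 1 and 2 agree on H; apply H→F and equate their F entries. Rows 1 and 3 agree on H; apply H→F and equate their F entries. Rows 1 and 3 agree on FH; apply FH→E and equate their E entries. Rows 1 and 2 agree on F; apply F→I and equate their I entries. Row 1 is now all distinguished symbols — the join is lossless.
Dependency preservation: the restricted closure of {F} across the fragments never reaches {I}, so F → I cannot be enforced without a join — not preserved.

lossless but not dependency-preserving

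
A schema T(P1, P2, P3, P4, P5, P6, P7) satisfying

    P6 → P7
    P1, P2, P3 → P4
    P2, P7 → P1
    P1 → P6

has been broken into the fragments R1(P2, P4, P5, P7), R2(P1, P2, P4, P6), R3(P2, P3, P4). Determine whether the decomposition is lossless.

No

Chase test. Columns are P1, P2, P3, P4, P5, P6, P7; row i has aⱼ where attribute j ∈ Ri, else bᵢⱼ.
Initial tableau (one row per fragment):
  row 1: b11 a2 b13 a4 a5 b16 a7
  row 2: a1 a2 b23 a4 b25 a6 b27
  row 3: b31 a2 a3 a4 b35 b36 b37
No row becomes fully distinguished — the join is lossy.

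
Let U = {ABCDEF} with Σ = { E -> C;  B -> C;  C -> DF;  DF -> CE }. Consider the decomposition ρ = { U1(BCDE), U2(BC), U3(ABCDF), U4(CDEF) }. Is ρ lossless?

Chase test. Columns are ABCDEF; row i has aⱼ where attribute j ∈ Ui, else bᵢⱼ.
Initial tableau (one row per fragment):
  row 1: b11 a2 a3 a4 a5 b16
  row 2: b21 a2 a3 b24 b25 b26
  row 3: a1 a2 a3 a4 b35 a6
  row 4: b41 b42 a3 a4 a5 a6
Rows 1 and 2 agree on C; apply C→DF and equate their DF entries.
Rows 1 and 3 agree on C; apply C→DF and equate their DF entries.
Rows 1 and 2 agree on DF; apply DF→CE and equate their CE entries.
Rows 1 and 3 agree on DF; apply DF→CE and equate their CE entries.
Row 3 is now all distinguished symbols — the join is lossless.

Yes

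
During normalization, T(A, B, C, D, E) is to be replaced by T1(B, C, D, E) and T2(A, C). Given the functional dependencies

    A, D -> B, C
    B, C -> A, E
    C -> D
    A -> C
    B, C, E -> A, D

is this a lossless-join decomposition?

No

Common attributes: T1 ∩ T2 = {C}.
Closure of {C}: C → D applies, adding D. So (C)⁺ = {C, D}.
The closure contains neither all of T1 = {B, C, D, E} nor all of T2 = {A, C}, so the common attributes are not a superkey of either fragment. The join is lossy.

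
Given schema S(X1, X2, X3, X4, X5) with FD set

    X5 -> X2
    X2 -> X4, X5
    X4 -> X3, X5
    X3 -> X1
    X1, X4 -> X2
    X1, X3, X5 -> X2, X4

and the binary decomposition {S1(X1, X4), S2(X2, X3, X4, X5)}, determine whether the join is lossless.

Common attributes: S1 ∩ S2 = {X4}.
Closure of {X4}: X4 → X3, X5 applies, adding X3, X5; X3 → X1 applies, adding X1; X1, X4 → X2 applies, adding X2. So (X4)⁺ = {X1, X2, X3, X4, X5}.
This closure contains every attribute of S1, so S1 ∩ S2 → S1. The join is lossless.

Yes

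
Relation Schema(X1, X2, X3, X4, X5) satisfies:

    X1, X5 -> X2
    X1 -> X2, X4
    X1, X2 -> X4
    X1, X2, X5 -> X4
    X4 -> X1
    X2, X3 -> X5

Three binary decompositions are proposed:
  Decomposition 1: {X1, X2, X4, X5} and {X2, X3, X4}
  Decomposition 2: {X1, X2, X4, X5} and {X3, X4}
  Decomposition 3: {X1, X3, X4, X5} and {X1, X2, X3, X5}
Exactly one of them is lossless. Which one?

Decomposition 3

Decomposition 1: common = {X2, X4}, closure = {X1, X2, X4} → lossy.
Decomposition 2: common = {X4}, closure = {X1, X2, X4} → lossy.
Decomposition 3: common = {X1, X3, X5}, closure = {X1, X2, X3, X4, X5} → lossless.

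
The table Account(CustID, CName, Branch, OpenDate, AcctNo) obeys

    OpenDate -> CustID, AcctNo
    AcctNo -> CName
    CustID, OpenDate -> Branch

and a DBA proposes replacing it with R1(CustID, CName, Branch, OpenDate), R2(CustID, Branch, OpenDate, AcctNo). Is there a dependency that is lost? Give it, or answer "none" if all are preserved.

Check AcctNo → CName: no single fragment contains all of {CName, AcctNo}, and the restricted closure of {AcctNo} across the fragments never reaches {CName}.
OpenDate → CustID, AcctNo is preserved.
CustID, OpenDate → Branch is preserved.

AcctNo -> CName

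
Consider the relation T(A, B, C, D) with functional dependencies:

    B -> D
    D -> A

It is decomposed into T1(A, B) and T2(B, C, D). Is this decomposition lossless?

Yes

Common attributes: T1 ∩ T2 = {B}.
Closure of {B}: B → D applies, adding D; D → A applies, adding A. So (B)⁺ = {A, B, D}.
This closure contains every attribute of T1, so T1 ∩ T2 → T1. The join is lossless.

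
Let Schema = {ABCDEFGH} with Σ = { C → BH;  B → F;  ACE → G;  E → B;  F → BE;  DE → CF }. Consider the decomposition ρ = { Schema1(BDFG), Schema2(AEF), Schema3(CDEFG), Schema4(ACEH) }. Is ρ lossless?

Chase test. Columns are ABCDEFGH; row i has aⱼ where attribute j ∈ Schemai, else bᵢⱼ.
Initial tableau (one row per fragment):
  row 1: b11 a2 b13 a4 b15 a6 a7 b18
  row 2: a1 b22 b23 b24 a5 a6 b27 b28
  row 3: b31 b32 a3 a4 a5 a6 a7 b38
  row 4: a1 b42 a3 b44 a5 b46 b47 a8
Rows 3 and 4 agree on C; apply C→BH and equate their BH entries.
Rows 3 and 4 agree on B; apply B→F and equate their F entries.
Rows 2 and 3 agree on E; apply E→B and equate their B entries.
Rows 1 and 2 agree on F; apply F→BE and equate their BE entries.
Rows 1 and 3 agree on DE; apply DE→CF and equate their CF entries.
Rows 1 and 3 agree on C; apply C→BH and equate their BH entries.
No row becomes fully distinguished — the join is lossy.

No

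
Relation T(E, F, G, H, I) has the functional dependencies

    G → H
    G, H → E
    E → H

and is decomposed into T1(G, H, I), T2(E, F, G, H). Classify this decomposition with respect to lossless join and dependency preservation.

Lossless test: (G, H)⁺ = {E, G, H}, which is a superkey of neither fragment — lossy.
Dependency preservation: every FD's attributes lie within a single fragment, so each can be enforced locally — preserved.

lossy but dependency-preserving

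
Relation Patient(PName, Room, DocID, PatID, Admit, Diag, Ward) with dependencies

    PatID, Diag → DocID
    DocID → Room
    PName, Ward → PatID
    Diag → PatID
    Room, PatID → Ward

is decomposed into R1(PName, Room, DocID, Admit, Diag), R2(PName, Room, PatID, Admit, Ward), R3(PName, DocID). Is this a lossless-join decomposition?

No

Chase test. Columns are PName, Room, DocID, PatID, Admit, Diag, Ward; row i has aⱼ where attribute j ∈ Ri, else bᵢⱼ.
Initial tableau (one row per fragment):
  row 1: a1 a2 a3 b14 a5 a6 b17
  row 2: a1 a2 b23 a4 a5 b26 a7
  row 3: a1 b32 a3 b34 b35 b36 b37
Rows 1 and 3 agree on DocID; apply DocID→Room and equate their Room entries.
No row becomes fully distinguished — the join is lossy.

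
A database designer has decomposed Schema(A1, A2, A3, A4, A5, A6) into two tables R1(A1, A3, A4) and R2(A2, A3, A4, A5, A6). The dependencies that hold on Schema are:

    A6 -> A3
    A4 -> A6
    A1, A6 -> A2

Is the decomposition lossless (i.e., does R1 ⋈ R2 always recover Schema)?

No

Common attributes: R1 ∩ R2 = {A3, A4}.
Closure of {A3, A4}: A4 → A6 applies, adding A6. So (A3, A4)⁺ = {A3, A4, A6}.
The closure contains neither all of R1 = {A1, A3, A4} nor all of R2 = {A2, A3, A4, A5, A6}, so the common attributes are not a superkey of either fragment. The join is lossy.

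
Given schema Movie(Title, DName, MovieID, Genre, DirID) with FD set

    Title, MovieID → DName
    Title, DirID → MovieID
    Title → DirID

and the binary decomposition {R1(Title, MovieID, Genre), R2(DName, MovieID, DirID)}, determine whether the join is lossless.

No

Common attributes: R1 ∩ R2 = {MovieID}.
No dependency enlarges {MovieID}, so (MovieID)⁺ = {MovieID}.
The closure contains neither all of R1 = {Title, MovieID, Genre} nor all of R2 = {DName, MovieID, DirID}, so the common attributes are not a superkey of either fragment. The join is lossy.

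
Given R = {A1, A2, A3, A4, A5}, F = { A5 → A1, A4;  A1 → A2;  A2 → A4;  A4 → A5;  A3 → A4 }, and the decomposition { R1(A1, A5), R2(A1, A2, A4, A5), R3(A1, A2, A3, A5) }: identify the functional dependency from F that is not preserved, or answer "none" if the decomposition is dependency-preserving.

A5 → A1, A4 lies within R2.
A1 → A2 lies within R2.
A2 → A4 lies within R2.
A4 → A5 lies within R2.
A3 → A4: restricted closure across fragments reaches A4.
Every dependency is enforceable on the fragments, so the decomposition is dependency-preserving.

none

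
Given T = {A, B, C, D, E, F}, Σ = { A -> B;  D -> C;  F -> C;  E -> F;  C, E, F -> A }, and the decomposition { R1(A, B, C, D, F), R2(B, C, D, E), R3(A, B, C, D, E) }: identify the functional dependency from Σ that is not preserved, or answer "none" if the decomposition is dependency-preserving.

E -> F

Check E → F: no single fragment contains all of {E, F}, and the restricted closure of {E} across the fragments never reaches {F}.
A → B is preserved.
D → C is preserved.
F → C is preserved.
C, E, F → A is preserved.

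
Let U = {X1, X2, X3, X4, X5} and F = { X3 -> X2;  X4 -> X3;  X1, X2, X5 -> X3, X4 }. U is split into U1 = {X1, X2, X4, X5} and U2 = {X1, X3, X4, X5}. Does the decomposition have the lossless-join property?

Common attributes: U1 ∩ U2 = {X1, X4, X5}.
Closure of {X1, X4, X5}: X4 → X3 applies, adding X3; X3 → X2 applies, adding X2. So (X1, X4, X5)⁺ = {X1, X2, X3, X4, X5}.
This closure contains every attribute of U1, so U1 ∩ U2 → U1. The join is lossless.

Yes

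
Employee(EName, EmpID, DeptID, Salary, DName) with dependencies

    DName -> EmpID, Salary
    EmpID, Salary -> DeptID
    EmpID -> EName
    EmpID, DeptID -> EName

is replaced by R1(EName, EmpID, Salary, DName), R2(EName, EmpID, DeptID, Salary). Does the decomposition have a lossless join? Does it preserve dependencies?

Lossless test: (EName, EmpID, Salary)⁺ = {EName, EmpID, DeptID, Salary}, which contains all of one fragment — lossless.
Dependency preservation: every FD's attributes lie within a single fragment, so each can be enforced locally — preserved.

lossless and dependency-preserving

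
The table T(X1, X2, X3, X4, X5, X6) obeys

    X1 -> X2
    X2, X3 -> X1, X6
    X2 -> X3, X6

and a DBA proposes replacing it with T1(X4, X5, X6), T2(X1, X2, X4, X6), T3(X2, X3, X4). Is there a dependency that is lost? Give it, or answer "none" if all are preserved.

none

X1 → X2 lies within T2.
X2, X3 → X1, X6: restricted closure across fragments reaches X1, X6.
X2 → X3, X6: restricted closure across fragments reaches X3, X6.
Every dependency is enforceable on the fragments, so the decomposition is dependency-preserving.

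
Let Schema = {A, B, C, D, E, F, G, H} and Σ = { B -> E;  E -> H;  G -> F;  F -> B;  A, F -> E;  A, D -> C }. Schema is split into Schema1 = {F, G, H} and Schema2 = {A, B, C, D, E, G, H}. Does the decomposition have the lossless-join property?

Common attributes: Schema1 ∩ Schema2 = {G, H}.
Closure of {G, H}: G → F applies, adding F; F → B applies, adding B; B → E applies, adding E. So (G, H)⁺ = {B, E, F, G, H}.
This closure contains every attribute of Schema1, so Schema1 ∩ Schema2 → Schema1. The join is lossless.

Yes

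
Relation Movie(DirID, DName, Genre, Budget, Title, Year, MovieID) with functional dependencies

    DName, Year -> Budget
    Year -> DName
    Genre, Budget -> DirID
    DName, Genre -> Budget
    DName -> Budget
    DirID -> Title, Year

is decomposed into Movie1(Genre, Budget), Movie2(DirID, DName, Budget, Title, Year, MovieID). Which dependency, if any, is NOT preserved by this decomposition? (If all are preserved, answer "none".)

Genre, Budget -> DirID

Check Genre, Budget → DirID: no single fragment contains all of {DirID, Genre, Budget}, and the restricted closure of {Genre, Budget} across the fragments never reaches {DirID}.
DName, Year → Budget is preserved.
Year → DName is preserved.
DName, Genre → Budget is preserved.
DName → Budget is preserved.
DirID → Title, Year is preserved.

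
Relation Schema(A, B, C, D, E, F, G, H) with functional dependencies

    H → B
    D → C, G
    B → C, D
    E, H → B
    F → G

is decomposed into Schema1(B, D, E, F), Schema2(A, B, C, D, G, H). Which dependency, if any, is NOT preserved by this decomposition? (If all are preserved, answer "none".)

Check F → G: no single fragment contains all of {F, G}, and the restricted closure of {F} across the fragments never reaches {G}.
H → B is preserved.
D → C, G is preserved.
B → C, D is preserved.
E, H → B is preserved.

F → G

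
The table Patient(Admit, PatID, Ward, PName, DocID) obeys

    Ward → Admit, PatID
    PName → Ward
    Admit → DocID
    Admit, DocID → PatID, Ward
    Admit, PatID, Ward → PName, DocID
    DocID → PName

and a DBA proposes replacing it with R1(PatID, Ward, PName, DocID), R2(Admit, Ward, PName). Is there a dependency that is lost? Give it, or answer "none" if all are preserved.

Ward → Admit, PatID: restricted closure across fragments reaches Admit, PatID.
PName → Ward lies within R1.
Admit → DocID: restricted closure across fragments reaches DocID.
Admit, DocID → PatID, Ward: restricted closure across fragments reaches PatID, Ward.
Admit, PatID, Ward → PName, DocID: restricted closure across fragments reaches PName, DocID.
DocID → PName lies within R1.
Every dependency is enforceable on the fragments, so the decomposition is dependency-preserving.

none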